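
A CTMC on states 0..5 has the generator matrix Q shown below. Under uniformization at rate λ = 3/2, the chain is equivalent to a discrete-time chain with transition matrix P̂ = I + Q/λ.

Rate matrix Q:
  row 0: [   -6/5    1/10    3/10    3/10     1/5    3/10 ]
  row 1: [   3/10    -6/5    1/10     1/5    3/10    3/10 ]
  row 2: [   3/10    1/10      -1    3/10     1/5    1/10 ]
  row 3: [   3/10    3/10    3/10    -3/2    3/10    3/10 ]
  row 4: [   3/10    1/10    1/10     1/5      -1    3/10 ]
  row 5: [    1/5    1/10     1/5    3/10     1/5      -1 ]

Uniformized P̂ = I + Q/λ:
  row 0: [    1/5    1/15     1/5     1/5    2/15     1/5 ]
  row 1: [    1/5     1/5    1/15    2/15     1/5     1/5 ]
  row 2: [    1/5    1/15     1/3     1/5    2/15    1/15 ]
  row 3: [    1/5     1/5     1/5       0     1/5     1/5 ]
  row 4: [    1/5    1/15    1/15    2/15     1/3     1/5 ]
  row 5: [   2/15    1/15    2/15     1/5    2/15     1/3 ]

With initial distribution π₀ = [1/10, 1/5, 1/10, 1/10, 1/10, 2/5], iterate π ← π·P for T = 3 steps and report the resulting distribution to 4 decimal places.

π = [0.1858, 0.1002, 0.1696, 0.1509, 0.1873, 0.2062]

t=0: π = [0.1000, 0.2000, 0.1000, 0.1000, 0.1000, 0.4000]
t=1: π = [0.1733, 0.1067, 0.1467, 0.1600, 0.1733, 0.2400]
t=2: π = [0.1840, 0.1022, 0.1662, 0.1493, 0.1858, 0.2124]
t=3: π = [0.1858, 0.1002, 0.1696, 0.1509, 0.1873, 0.2062]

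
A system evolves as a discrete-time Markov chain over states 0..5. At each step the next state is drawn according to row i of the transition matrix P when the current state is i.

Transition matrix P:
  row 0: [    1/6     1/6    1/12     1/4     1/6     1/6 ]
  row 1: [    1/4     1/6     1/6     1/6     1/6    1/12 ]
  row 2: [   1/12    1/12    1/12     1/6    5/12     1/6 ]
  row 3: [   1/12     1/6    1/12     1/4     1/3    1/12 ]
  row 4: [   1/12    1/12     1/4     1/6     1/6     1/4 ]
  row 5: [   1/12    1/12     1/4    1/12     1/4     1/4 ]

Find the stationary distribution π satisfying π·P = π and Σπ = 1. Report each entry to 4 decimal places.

π = [0.1122, 0.1171, 0.1648, 0.1758, 0.2520, 0.1781]

Balance equations π_j = Σ_i π_i·P[i][j]:
  π_0 = 1/6·π_0 + 1/4·π_1 + 1/12·π_2 + 1/12·π_3 + 1/12·π_4 + 1/12·π_5
  π_1 = 1/6·π_0 + 1/6·π_1 + 1/12·π_2 + 1/6·π_3 + 1/12·π_4 + 1/12·π_5
  π_2 = 1/12·π_0 + 1/6·π_1 + 1/12·π_2 + 1/12·π_3 + 1/4·π_4 + 1/4·π_5
  π_3 = 1/4·π_0 + 1/6·π_1 + 1/6·π_2 + 1/4·π_3 + 1/6·π_4 + 1/12·π_5
  π_4 = 1/6·π_0 + 1/6·π_1 + 5/12·π_2 + 1/3·π_3 + 1/6·π_4 + 1/4·π_5
  normalize: π_0 + π_1 + π_2 + π_3 + π_4 + π_5 = 1
Solving the linear system gives exactly π = [24253/216161, 2301/19651, 3238/19651, 38007/216161, 54474/216161, 38498/216161].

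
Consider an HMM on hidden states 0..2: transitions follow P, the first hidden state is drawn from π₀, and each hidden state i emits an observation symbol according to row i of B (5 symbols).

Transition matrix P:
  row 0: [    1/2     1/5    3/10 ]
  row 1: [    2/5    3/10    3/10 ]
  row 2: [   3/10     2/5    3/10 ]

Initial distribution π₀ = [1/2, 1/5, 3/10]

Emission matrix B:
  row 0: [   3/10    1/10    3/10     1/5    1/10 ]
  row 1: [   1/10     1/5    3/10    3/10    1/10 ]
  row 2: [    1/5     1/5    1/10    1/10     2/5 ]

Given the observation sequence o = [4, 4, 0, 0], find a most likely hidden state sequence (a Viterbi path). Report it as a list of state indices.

t=0: δ = [5.000e-02, 2.000e-02, 1.200e-01]  (obs o_0=4)
t=1: δ = [3.600e-03, 4.800e-03, 1.440e-02]  ψ = [2, 2, 2]  (obs o_1=4)
t=2: δ = [1.296e-03, 5.760e-04, 8.640e-04]  ψ = [2, 2, 2]  (obs o_2=0)
t=3: δ = [1.944e-04, 3.456e-05, 7.776e-05]  ψ = [0, 2, 0]  (obs o_3=0)
backtrack: best end state = 0; path = [2, 2, 0, 0]

path = [2, 2, 0, 0]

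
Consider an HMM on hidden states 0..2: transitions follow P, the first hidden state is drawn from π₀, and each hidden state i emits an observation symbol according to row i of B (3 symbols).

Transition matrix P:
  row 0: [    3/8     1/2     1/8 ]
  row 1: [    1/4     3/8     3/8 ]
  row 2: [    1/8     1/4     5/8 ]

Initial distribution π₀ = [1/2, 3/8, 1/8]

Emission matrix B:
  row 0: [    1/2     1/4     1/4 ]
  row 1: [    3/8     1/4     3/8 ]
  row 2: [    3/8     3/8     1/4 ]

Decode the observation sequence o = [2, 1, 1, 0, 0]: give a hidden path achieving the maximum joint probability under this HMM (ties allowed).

path = [1, 2, 2, 2, 2]

t=0: δ = [1.250e-01, 1.406e-01, 3.125e-02]  (obs o_0=2)
t=1: δ = [1.172e-02, 1.562e-02, 1.978e-02]  ψ = [0, 0, 1]  (obs o_1=1)
t=2: δ = [1.099e-03, 1.465e-03, 4.635e-03]  ψ = [0, 0, 2]  (obs o_2=1)
t=3: δ = [2.897e-04, 4.345e-04, 1.086e-03]  ψ = [2, 2, 2]  (obs o_3=0)
t=4: δ = [6.789e-05, 1.018e-04, 2.546e-04]  ψ = [2, 2, 2]  (obs o_4=0)
backtrack: best end state = 2; path = [1, 2, 2, 2, 2]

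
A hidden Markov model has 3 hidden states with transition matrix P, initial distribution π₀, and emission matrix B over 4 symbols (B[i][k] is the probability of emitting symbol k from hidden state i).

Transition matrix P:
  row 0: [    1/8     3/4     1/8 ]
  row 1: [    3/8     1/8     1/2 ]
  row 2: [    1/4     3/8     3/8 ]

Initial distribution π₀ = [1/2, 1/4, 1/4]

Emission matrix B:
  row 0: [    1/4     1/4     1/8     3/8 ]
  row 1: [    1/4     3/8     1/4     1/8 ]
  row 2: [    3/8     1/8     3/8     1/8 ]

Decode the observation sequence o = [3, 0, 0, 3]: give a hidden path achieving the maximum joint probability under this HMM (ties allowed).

t=0: δ = [1.875e-01, 3.125e-02, 3.125e-02]  (obs o_0=3)
t=1: δ = [5.859e-03, 3.516e-02, 8.789e-03]  ψ = [0, 0, 0]  (obs o_1=0)
t=2: δ = [3.296e-03, 1.099e-03, 6.592e-03]  ψ = [1, 0, 1]  (obs o_2=0)
t=3: δ = [6.180e-04, 3.090e-04, 3.090e-04]  ψ = [2, 0, 2]  (obs o_3=3)
backtrack: best end state = 0; path = [0, 1, 2, 0]

path = [0, 1, 2, 0]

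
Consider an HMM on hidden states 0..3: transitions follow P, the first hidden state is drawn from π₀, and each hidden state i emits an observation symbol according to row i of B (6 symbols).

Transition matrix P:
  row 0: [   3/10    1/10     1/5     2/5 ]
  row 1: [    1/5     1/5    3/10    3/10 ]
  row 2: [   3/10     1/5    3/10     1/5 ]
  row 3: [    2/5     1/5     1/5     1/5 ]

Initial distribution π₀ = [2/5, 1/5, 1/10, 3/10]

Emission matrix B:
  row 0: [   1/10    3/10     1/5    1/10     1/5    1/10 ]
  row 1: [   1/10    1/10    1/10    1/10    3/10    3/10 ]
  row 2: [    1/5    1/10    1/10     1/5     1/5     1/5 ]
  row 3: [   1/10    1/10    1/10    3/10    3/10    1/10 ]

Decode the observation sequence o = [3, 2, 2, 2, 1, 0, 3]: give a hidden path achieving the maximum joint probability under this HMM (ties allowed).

path = [3, 0, 0, 0, 0, 0, 3]

t=0: δ = [4.000e-02, 2.000e-02, 2.000e-02, 9.000e-02]  (obs o_0=3)
t=1: δ = [7.200e-03, 1.800e-03, 1.800e-03, 1.800e-03]  ψ = [3, 3, 3, 3]  (obs o_1=2)
t=2: δ = [4.320e-04, 7.200e-05, 1.440e-04, 2.880e-04]  ψ = [0, 0, 0, 0]  (obs o_2=2)
t=3: δ = [2.592e-05, 5.760e-06, 8.640e-06, 1.728e-05]  ψ = [0, 3, 0, 0]  (obs o_3=2)
t=4: δ = [2.333e-06, 3.456e-07, 5.184e-07, 1.037e-06]  ψ = [0, 3, 0, 0]  (obs o_4=1)
t=5: δ = [6.998e-08, 2.333e-08, 9.331e-08, 9.331e-08]  ψ = [0, 0, 0, 0]  (obs o_5=0)
t=6: δ = [3.732e-09, 1.866e-09, 5.599e-09, 8.398e-09]  ψ = [3, 2, 2, 0]  (obs o_6=3)
backtrack: best end state = 3; path = [3, 0, 0, 0, 0, 0, 3]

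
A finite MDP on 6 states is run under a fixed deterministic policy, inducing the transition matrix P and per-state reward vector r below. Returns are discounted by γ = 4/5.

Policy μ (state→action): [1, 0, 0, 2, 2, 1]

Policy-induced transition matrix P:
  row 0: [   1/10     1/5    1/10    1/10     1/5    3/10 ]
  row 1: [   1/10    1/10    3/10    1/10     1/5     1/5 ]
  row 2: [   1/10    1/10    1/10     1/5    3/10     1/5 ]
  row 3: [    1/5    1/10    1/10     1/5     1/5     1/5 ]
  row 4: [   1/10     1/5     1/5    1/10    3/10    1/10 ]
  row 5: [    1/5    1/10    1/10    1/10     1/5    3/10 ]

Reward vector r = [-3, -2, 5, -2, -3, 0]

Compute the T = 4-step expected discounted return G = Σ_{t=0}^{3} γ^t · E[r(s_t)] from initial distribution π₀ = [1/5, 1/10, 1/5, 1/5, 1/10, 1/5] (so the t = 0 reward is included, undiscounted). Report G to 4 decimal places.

G = -2.3343

t=0: π = [0.2000, 0.1000, 0.2000, 0.2000, 0.1000, 0.2000], E[r] = -0.5000, γ^t·E[r] = -0.500000, running G = -0.500000
t=1: π = [0.1400, 0.1300, 0.1300, 0.1400, 0.2300, 0.2300], E[r] = -1.0000, γ^t·E[r] = -0.800000, running G = -1.300000
t=2: π = [0.1370, 0.1370, 0.1490, 0.1270, 0.2360, 0.2140], E[r] = -0.9020, γ^t·E[r] = -0.577280, running G = -1.877280
t=3: π = [0.1341, 0.1373, 0.1510, 0.1276, 0.2385, 0.2115], E[r] = -0.8926, γ^t·E[r] = -0.457011, running G = -2.334291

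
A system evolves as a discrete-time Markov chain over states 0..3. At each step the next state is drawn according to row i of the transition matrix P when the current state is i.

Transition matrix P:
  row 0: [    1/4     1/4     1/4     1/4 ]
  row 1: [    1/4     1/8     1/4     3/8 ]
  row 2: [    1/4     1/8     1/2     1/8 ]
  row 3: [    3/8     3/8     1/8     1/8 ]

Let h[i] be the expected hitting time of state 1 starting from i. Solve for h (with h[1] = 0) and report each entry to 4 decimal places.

First-step conditioning: h[1] = 0; for i ≠ 1, h[i] = 1 + Σ_k P[i][k]·h[k].
  h[0] = 1 + 1/4·h[0] + 1/4·h[2] + 1/4·h[3]
  h[2] = 1 + 1/4·h[0] + 1/2·h[2] + 1/8·h[3]
  h[3] = 1 + 3/8·h[0] + 1/8·h[2] + 1/8·h[3]
Solving the 3×3 linear system over states ≠ 1 gives exactly h = [106/25, 0, 126/25, 92/25] (h[1] = 0 is the target).

h = [4.2400, 0.0000, 5.0400, 3.6800]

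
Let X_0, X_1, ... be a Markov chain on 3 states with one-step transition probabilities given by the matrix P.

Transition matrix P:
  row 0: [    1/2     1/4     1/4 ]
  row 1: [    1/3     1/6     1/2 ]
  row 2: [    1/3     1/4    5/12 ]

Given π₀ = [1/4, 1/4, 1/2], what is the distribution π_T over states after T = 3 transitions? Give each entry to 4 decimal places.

t=0: π = [0.2500, 0.2500, 0.5000]
t=1: π = [0.3750, 0.2292, 0.3958]
t=2: π = [0.3958, 0.2309, 0.3733]
t=3: π = [0.3993, 0.2308, 0.3699]

π = [0.3993, 0.2308, 0.3699]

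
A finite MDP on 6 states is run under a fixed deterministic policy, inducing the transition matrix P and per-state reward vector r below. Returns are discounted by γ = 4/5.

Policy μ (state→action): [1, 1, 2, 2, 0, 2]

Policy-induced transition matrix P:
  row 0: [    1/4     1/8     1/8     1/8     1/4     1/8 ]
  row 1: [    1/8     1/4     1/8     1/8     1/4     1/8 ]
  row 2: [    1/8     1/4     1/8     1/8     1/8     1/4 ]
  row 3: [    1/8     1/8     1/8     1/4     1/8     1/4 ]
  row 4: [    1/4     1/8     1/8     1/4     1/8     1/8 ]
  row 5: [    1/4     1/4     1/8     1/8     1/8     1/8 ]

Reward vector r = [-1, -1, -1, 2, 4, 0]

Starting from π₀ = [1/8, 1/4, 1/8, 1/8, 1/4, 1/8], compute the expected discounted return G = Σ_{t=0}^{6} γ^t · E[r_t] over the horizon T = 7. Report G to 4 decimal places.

t=0: π = [0.1250, 0.2500, 0.1250, 0.1250, 0.2500, 0.1250], E[r] = 0.7500, γ^t·E[r] = 0.750000, running G = 0.750000
t=1: π = [0.1875, 0.1875, 0.1250, 0.1719, 0.1719, 0.1563], E[r] = 0.5313, γ^t·E[r] = 0.425000, running G = 1.175000
t=2: π = [0.1895, 0.1836, 0.1250, 0.1680, 0.1719, 0.1621], E[r] = 0.5254, γ^t·E[r] = 0.336250, running G = 1.511250
t=3: π = [0.1904, 0.1838, 0.1250, 0.1675, 0.1716, 0.1616], E[r] = 0.5222, γ^t·E[r] = 0.267375, running G = 1.778625
t=4: π = [0.1905, 0.1838, 0.1250, 0.1674, 0.1718, 0.1616], E[r] = 0.5226, γ^t·E[r] = 0.214075, running G = 1.992700
t=5: π = [0.1905, 0.1838, 0.1250, 0.1674, 0.1718, 0.1615], E[r] = 0.5227, γ^t·E[r] = 0.171264, running G = 2.163964
t=6: π = [0.1905, 0.1838, 0.1250, 0.1674, 0.1718, 0.1615], E[r] = 0.5227, γ^t·E[r] = 0.137013, running G = 2.300976

G = 2.3010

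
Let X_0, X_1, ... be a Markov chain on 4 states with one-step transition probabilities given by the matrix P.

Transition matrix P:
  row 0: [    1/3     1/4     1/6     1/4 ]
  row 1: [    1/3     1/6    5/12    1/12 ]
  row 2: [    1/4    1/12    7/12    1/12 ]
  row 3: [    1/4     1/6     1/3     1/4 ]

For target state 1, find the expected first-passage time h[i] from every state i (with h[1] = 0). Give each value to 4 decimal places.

h = [5.6471, 0.0000, 7.0588, 6.3529]

First-step conditioning: h[1] = 0; for i ≠ 1, h[i] = 1 + Σ_k P[i][k]·h[k].
  h[0] = 1 + 1/3·h[0] + 1/6·h[2] + 1/4·h[3]
  h[2] = 1 + 1/4·h[0] + 7/12·h[2] + 1/12·h[3]
  h[3] = 1 + 1/4·h[0] + 1/3·h[2] + 1/4·h[3]
Solving the 3×3 linear system over states ≠ 1 gives exactly h = [96/17, 0, 120/17, 108/17] (h[1] = 0 is the target).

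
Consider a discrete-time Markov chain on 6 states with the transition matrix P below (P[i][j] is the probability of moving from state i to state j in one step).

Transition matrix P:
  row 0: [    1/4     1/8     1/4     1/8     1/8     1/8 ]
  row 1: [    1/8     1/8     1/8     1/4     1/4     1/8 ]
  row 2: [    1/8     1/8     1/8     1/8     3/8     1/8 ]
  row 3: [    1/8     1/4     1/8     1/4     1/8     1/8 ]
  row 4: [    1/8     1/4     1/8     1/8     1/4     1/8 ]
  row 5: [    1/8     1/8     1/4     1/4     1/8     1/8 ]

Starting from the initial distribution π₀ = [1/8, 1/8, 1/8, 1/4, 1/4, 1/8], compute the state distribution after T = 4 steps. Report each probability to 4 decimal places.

t=0: π = [0.1250, 0.1250, 0.1250, 0.2500, 0.2500, 0.1250]
t=1: π = [0.1406, 0.1875, 0.1563, 0.1875, 0.2031, 0.1250]
t=2: π = [0.1426, 0.1738, 0.1582, 0.1875, 0.2129, 0.1250]
t=3: π = [0.1428, 0.1750, 0.1584, 0.1858, 0.2129, 0.1250]
t=4: π = [0.1429, 0.1748, 0.1585, 0.1857, 0.2131, 0.1250]

π = [0.1429, 0.1748, 0.1585, 0.1857, 0.2131, 0.1250]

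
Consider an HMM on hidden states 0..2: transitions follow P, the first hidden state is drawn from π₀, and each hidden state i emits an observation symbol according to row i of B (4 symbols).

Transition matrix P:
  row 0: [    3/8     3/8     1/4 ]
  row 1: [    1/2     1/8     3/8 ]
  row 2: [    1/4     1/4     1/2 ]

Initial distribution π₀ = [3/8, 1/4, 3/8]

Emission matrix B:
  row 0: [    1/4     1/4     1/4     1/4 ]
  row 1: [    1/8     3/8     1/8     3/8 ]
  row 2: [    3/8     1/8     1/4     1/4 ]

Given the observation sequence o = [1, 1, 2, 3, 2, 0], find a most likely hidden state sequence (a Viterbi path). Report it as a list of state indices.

path = [0, 1, 0, 1, 2, 2]

t=0: δ = [9.375e-02, 9.375e-02, 4.688e-02]  (obs o_0=1)
t=1: δ = [1.172e-02, 1.318e-02, 4.395e-03]  ψ = [1, 0, 1]  (obs o_1=1)
t=2: δ = [1.648e-03, 5.493e-04, 1.236e-03]  ψ = [1, 0, 1]  (obs o_2=2)
t=3: δ = [1.545e-04, 2.317e-04, 1.545e-04]  ψ = [0, 0, 2]  (obs o_3=3)
t=4: δ = [2.897e-05, 7.242e-06, 2.173e-05]  ψ = [1, 0, 1]  (obs o_4=2)
t=5: δ = [2.716e-06, 1.358e-06, 4.074e-06]  ψ = [0, 0, 2]  (obs o_5=0)
backtrack: best end state = 2; path = [0, 1, 0, 1, 2, 2]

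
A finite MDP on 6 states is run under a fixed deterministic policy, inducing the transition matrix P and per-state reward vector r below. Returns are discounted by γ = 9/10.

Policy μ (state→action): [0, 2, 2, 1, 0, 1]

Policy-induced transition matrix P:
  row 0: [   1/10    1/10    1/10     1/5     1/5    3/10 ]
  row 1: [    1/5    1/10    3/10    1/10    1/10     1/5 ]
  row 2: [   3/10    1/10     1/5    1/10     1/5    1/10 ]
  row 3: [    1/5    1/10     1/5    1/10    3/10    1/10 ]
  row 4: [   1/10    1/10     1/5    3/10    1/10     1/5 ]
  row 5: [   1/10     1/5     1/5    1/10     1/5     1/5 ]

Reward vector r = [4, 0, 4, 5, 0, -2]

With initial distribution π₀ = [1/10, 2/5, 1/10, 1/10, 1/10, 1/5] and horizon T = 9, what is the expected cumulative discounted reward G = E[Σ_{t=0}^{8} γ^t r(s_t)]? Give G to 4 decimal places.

t=0: π = [0.1000, 0.4000, 0.1000, 0.1000, 0.1000, 0.2000], E[r] = 0.9000, γ^t·E[r] = 0.900000, running G = 0.900000
t=1: π = [0.1700, 0.1200, 0.2300, 0.1300, 0.1600, 0.1900], E[r] = 1.8700, γ^t·E[r] = 1.683000, running G = 2.583000
t=2: π = [0.1710, 0.1190, 0.1950, 0.1490, 0.1850, 0.1810], E[r] = 1.8470, γ^t·E[r] = 1.496070, running G = 4.079070
t=3: π = [0.1658, 0.1181, 0.1948, 0.1541, 0.1845, 0.1827], E[r] = 1.8475, γ^t·E[r] = 1.346828, running G = 5.425898
t=4: π = [0.1662, 0.1183, 0.1952, 0.1535, 0.1852, 0.1817], E[r] = 1.8497, γ^t·E[r] = 1.213562, running G = 6.639459
t=5: π = [0.1662, 0.1182, 0.1952, 0.1536, 0.1850, 0.1817], E[r] = 1.8505, γ^t·E[r] = 1.092682, running G = 7.732141
t=6: π = [0.1662, 0.1182, 0.1952, 0.1536, 0.1850, 0.1817], E[r] = 1.8503, γ^t·E[r] = 0.983334, running G = 8.715475
t=7: π = [0.1662, 0.1182, 0.1952, 0.1536, 0.1850, 0.1817], E[r] = 1.8503, γ^t·E[r] = 0.885009, running G = 9.600484
t=8: π = [0.1662, 0.1182, 0.1952, 0.1536, 0.1850, 0.1817], E[r] = 1.8503, γ^t·E[r] = 0.796507, running G = 10.396991

G = 10.3970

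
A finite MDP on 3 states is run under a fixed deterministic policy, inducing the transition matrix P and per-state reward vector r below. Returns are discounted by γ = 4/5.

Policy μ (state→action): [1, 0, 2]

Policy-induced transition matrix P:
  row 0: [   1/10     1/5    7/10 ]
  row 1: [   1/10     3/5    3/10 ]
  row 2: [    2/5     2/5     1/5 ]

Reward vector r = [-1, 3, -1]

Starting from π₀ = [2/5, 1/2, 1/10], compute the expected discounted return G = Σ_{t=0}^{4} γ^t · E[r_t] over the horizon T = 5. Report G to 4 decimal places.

t=0: π = [0.4000, 0.5000, 0.1000], E[r] = 1.0000, γ^t·E[r] = 1.000000, running G = 1.000000
t=1: π = [0.1300, 0.4200, 0.4500], E[r] = 0.6800, γ^t·E[r] = 0.544000, running G = 1.544000
t=2: π = [0.2350, 0.4580, 0.3070], E[r] = 0.8320, γ^t·E[r] = 0.532480, running G = 2.076480
t=3: π = [0.1921, 0.4446, 0.3633], E[r] = 0.7784, γ^t·E[r] = 0.398541, running G = 2.475021
t=4: π = [0.2090, 0.4505, 0.3405], E[r] = 0.8020, γ^t·E[r] = 0.328499, running G = 2.803520

G = 2.8035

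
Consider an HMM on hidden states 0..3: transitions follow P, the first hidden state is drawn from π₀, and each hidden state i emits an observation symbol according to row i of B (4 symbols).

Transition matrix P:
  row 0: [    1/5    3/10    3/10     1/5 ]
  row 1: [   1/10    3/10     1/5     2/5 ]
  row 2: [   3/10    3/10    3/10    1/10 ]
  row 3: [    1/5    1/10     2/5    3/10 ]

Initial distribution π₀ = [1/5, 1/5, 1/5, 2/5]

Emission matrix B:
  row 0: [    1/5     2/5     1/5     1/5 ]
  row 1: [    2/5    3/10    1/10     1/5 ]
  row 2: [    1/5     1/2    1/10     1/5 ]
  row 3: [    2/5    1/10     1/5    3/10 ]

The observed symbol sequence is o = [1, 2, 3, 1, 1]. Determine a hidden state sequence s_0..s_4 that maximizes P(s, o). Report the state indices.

path = [1, 3, 3, 2, 2]

t=0: δ = [8.000e-02, 6.000e-02, 1.000e-01, 4.000e-02]  (obs o_0=1)
t=1: δ = [6.000e-03, 3.000e-03, 3.000e-03, 4.800e-03]  ψ = [2, 2, 2, 1]  (obs o_1=2)
t=2: δ = [2.400e-04, 3.600e-04, 3.840e-04, 4.320e-04]  ψ = [0, 0, 3, 3]  (obs o_2=3)
t=3: δ = [4.608e-05, 3.456e-05, 8.640e-05, 1.440e-05]  ψ = [2, 2, 3, 1]  (obs o_3=1)
t=4: δ = [1.037e-05, 7.776e-06, 1.296e-05, 1.382e-06]  ψ = [2, 2, 2, 1]  (obs o_4=1)
backtrack: best end state = 2; path = [1, 3, 3, 2, 2]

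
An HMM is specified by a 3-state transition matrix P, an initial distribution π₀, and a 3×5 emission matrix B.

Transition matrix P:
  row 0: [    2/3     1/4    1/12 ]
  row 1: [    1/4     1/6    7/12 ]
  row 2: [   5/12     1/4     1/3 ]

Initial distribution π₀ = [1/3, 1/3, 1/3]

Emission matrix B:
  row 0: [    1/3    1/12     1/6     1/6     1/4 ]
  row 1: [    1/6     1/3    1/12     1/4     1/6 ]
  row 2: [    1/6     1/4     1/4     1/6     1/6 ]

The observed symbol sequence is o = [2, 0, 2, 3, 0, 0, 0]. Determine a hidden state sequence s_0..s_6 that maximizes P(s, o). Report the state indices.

path = [0, 0, 0, 0, 0, 0, 0]

t=0: δ = [5.556e-02, 2.778e-02, 8.333e-02]  (obs o_0=2)
t=1: δ = [1.235e-02, 3.472e-03, 4.630e-03]  ψ = [0, 2, 2]  (obs o_1=0)
t=2: δ = [1.372e-03, 2.572e-04, 5.064e-04]  ψ = [0, 0, 1]  (obs o_2=2)
t=3: δ = [1.524e-04, 8.573e-05, 2.813e-05]  ψ = [0, 0, 2]  (obs o_3=3)
t=4: δ = [3.387e-05, 6.351e-06, 8.335e-06]  ψ = [0, 0, 1]  (obs o_4=0)
t=5: δ = [7.527e-06, 1.411e-06, 6.174e-07]  ψ = [0, 0, 1]  (obs o_5=0)
t=6: δ = [1.673e-06, 3.136e-07, 1.372e-07]  ψ = [0, 0, 1]  (obs o_6=0)
backtrack: best end state = 0; path = [0, 0, 0, 0, 0, 0, 0]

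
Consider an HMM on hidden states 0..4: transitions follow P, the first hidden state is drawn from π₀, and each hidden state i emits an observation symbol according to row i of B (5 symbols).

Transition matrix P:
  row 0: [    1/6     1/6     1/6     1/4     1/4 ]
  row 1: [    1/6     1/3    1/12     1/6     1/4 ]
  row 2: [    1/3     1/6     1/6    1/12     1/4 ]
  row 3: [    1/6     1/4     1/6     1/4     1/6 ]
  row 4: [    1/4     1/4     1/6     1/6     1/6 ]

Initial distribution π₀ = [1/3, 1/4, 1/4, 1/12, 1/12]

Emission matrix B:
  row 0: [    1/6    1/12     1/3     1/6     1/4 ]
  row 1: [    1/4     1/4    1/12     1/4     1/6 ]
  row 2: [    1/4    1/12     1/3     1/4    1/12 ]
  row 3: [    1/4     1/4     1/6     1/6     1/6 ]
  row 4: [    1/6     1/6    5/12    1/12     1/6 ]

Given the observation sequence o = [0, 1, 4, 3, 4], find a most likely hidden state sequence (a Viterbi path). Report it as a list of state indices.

path = [1, 1, 1, 1, 1]

t=0: δ = [5.556e-02, 6.250e-02, 6.250e-02, 2.083e-02, 1.389e-02]  (obs o_0=0)
t=1: δ = [1.736e-03, 5.208e-03, 8.681e-04, 3.472e-03, 2.604e-03]  ψ = [2, 1, 2, 0, 1]  (obs o_1=1)
t=2: δ = [2.170e-04, 2.894e-04, 4.823e-05, 1.447e-04, 2.170e-04]  ψ = [1, 1, 3, 1, 1]  (obs o_2=4)
t=3: δ = [9.042e-06, 2.411e-05, 9.042e-06, 9.042e-06, 6.028e-06]  ψ = [4, 1, 0, 0, 1]  (obs o_3=3)
t=4: δ = [1.005e-06, 1.340e-06, 1.674e-07, 6.698e-07, 1.005e-06]  ψ = [1, 1, 1, 1, 1]  (obs o_4=4)
backtrack: best end state = 1; path = [1, 1, 1, 1, 1]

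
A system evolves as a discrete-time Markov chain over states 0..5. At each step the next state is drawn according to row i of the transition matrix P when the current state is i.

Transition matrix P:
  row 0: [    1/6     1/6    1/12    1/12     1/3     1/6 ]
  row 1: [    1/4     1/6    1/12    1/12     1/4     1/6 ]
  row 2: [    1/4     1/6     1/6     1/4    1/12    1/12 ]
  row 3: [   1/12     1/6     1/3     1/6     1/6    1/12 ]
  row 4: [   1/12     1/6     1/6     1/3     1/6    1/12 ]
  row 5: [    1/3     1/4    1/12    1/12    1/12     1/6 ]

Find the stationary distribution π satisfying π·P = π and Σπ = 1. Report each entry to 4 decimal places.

π = [0.1850, 0.1770, 0.1546, 0.1706, 0.1890, 0.1238]

Balance equations π_j = Σ_i π_i·P[i][j]:
  π_0 = 1/6·π_0 + 1/4·π_1 + 1/4·π_2 + 1/12·π_3 + 1/12·π_4 + 1/3·π_5
  π_1 = 1/6·π_0 + 1/6·π_1 + 1/6·π_2 + 1/6·π_3 + 1/6·π_4 + 1/4·π_5
  π_2 = 1/12·π_0 + 1/12·π_1 + 1/6·π_2 + 1/3·π_3 + 1/6·π_4 + 1/12·π_5
  π_3 = 1/12·π_0 + 1/12·π_1 + 1/4·π_2 + 1/6·π_3 + 1/3·π_4 + 1/12·π_5
  π_4 = 1/3·π_0 + 1/4·π_1 + 1/12·π_2 + 1/6·π_3 + 1/6·π_4 + 1/12·π_5
  normalize: π_0 + π_1 + π_2 + π_3 + π_4 + π_5 = 1
Solving the linear system gives exactly π = [22591/122135, 21616/122135, 18884/122135, 41667/244270, 46177/244270, 15122/122135].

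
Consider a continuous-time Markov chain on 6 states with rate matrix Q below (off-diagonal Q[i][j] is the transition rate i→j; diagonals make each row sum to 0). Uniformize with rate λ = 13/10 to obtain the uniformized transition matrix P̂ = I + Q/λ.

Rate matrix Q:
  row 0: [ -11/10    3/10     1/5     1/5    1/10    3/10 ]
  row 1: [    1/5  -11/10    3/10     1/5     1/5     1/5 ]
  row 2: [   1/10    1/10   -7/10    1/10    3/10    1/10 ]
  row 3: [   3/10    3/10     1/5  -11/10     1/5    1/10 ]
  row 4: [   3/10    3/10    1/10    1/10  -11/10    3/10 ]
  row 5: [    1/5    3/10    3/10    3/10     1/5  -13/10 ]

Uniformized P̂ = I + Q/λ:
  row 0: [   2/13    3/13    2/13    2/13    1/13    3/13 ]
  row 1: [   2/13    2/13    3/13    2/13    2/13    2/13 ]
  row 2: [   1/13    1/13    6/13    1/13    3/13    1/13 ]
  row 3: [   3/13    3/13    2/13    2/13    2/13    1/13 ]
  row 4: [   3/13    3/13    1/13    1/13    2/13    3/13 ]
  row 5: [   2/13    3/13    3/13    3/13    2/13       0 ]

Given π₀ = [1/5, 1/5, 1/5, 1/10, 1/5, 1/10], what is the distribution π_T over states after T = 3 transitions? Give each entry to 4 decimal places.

π = [0.1584, 0.1804, 0.2382, 0.1334, 0.1598, 0.1299]

t=0: π = [0.2000, 0.2000, 0.2000, 0.1000, 0.2000, 0.1000]
t=1: π = [0.1615, 0.1846, 0.2231, 0.1308, 0.1538, 0.1462]
t=2: π = [0.1586, 0.1822, 0.2361, 0.1361, 0.1586, 0.1284]
t=3: π = [0.1584, 0.1804, 0.2382, 0.1334, 0.1598, 0.1299]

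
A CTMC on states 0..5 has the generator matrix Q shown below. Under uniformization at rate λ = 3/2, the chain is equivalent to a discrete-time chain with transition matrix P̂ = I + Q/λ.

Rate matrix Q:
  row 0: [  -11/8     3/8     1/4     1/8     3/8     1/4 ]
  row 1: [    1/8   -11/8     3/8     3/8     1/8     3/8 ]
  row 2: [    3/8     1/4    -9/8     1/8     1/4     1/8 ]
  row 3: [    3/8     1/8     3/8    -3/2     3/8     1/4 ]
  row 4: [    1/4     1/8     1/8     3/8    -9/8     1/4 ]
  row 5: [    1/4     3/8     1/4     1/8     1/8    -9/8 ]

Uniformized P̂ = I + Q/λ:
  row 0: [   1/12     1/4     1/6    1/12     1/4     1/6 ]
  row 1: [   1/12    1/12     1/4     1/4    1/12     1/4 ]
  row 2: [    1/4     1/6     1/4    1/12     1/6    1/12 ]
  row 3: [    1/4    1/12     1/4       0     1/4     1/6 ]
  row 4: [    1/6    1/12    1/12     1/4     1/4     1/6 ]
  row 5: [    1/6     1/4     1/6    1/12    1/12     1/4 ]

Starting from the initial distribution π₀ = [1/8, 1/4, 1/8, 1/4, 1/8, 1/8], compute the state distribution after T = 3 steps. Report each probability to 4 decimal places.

t=0: π = [0.1250, 0.2500, 0.1250, 0.2500, 0.1250, 0.1250]
t=1: π = [0.1667, 0.1354, 0.2083, 0.1250, 0.1771, 0.1875]
t=2: π = [0.1693, 0.1597, 0.1910, 0.1250, 0.1788, 0.1762]
t=3: π = [0.1656, 0.1568, 0.1914, 0.1293, 0.1781, 0.1787]

π = [0.1656, 0.1568, 0.1914, 0.1293, 0.1781, 0.1787]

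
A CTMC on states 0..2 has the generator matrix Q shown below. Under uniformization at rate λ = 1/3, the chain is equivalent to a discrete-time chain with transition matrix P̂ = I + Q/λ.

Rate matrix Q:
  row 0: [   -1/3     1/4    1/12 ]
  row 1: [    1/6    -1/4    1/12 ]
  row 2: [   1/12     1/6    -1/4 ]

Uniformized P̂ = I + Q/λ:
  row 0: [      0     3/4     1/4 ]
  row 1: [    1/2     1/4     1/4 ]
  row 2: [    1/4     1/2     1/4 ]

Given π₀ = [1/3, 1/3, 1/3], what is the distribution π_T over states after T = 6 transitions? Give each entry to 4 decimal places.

t=0: π = [0.3333, 0.3333, 0.3333]
t=1: π = [0.2500, 0.5000, 0.2500]
t=2: π = [0.3125, 0.4375, 0.2500]
t=3: π = [0.2813, 0.4688, 0.2500]
t=4: π = [0.2969, 0.4531, 0.2500]
t=5: π = [0.2891, 0.4609, 0.2500]
t=6: π = [0.2930, 0.4570, 0.2500]

π = [0.2930, 0.4570, 0.2500]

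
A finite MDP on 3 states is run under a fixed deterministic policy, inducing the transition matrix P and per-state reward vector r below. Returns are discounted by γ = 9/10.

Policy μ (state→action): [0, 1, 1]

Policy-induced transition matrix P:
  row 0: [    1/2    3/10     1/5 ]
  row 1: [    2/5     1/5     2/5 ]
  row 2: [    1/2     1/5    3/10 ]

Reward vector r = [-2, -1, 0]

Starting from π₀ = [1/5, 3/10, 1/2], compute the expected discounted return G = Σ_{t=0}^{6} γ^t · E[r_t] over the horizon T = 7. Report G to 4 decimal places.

t=0: π = [0.2000, 0.3000, 0.5000], E[r] = -0.7000, γ^t·E[r] = -0.700000, running G = -0.700000
t=1: π = [0.4700, 0.2200, 0.3100], E[r] = -1.1600, γ^t·E[r] = -1.044000, running G = -1.744000
t=2: π = [0.4780, 0.2470, 0.2750], E[r] = -1.2030, γ^t·E[r] = -0.974430, running G = -2.718430
t=3: π = [0.4753, 0.2478, 0.2769], E[r] = -1.1984, γ^t·E[r] = -0.873634, running G = -3.592064
t=4: π = [0.4752, 0.2475, 0.2773], E[r] = -1.1980, γ^t·E[r] = -0.785988, running G = -4.378052
t=5: π = [0.4752, 0.2475, 0.2772], E[r] = -1.1980, γ^t·E[r] = -0.707416, running G = -5.085468
t=6: π = [0.4752, 0.2475, 0.2772], E[r] = -1.1980, γ^t·E[r] = -0.636677, running G = -5.722145

G = -5.7221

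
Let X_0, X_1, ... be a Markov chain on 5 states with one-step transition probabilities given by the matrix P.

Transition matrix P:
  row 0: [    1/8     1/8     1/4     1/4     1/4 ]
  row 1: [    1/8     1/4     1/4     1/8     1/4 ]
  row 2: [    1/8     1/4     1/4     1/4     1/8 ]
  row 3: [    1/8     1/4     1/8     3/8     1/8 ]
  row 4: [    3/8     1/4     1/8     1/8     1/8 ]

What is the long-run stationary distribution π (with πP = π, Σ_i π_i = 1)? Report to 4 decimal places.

Balance equations π_j = Σ_i π_i·P[i][j]:
  π_0 = 1/8·π_0 + 1/8·π_1 + 1/8·π_2 + 1/8·π_3 + 3/8·π_4
  π_1 = 1/8·π_0 + 1/4·π_1 + 1/4·π_2 + 1/4·π_3 + 1/4·π_4
  π_2 = 1/4·π_0 + 1/4·π_1 + 1/4·π_2 + 1/8·π_3 + 1/8·π_4
  π_3 = 1/4·π_0 + 1/8·π_1 + 1/4·π_2 + 3/8·π_3 + 1/8·π_4
  normalize: π_0 + π_1 + π_2 + π_3 + π_4 = 1
Solving the linear system gives exactly π = [14/83, 19/83, 116/581, 265/1162, 29/166].

π = [0.1687, 0.2289, 0.1997, 0.2281, 0.1747]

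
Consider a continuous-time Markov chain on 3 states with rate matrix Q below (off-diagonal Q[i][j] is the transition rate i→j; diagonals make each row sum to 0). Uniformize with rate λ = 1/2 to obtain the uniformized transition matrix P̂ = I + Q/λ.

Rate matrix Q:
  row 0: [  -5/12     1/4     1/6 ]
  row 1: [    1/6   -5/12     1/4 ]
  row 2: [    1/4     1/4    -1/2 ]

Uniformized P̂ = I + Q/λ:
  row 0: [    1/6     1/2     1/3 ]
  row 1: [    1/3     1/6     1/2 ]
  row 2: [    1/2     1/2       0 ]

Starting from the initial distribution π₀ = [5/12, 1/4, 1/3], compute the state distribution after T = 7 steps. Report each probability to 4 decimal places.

π = [0.3283, 0.3751, 0.2967]

t=0: π = [0.4167, 0.2500, 0.3333]
t=1: π = [0.3194, 0.4167, 0.2639]
t=2: π = [0.3241, 0.3611, 0.3148]
t=3: π = [0.3318, 0.3796, 0.2886]
t=4: π = [0.3261, 0.3735, 0.3004]
t=5: π = [0.3290, 0.3755, 0.2954]
t=6: π = [0.3277, 0.3748, 0.2974]
t=7: π = [0.3283, 0.3751, 0.2967]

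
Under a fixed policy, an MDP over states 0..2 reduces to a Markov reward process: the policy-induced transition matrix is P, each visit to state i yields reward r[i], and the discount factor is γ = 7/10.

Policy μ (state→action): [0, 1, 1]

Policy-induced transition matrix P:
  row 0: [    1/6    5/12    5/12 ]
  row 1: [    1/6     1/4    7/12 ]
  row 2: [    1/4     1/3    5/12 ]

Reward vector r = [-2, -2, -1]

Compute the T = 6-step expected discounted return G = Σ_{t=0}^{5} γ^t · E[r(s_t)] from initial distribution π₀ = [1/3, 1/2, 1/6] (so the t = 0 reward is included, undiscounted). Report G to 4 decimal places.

t=0: π = [0.3333, 0.5000, 0.1667], E[r] = -1.8333, γ^t·E[r] = -1.833333, running G = -1.833333
t=1: π = [0.1806, 0.3194, 0.5000], E[r] = -1.5000, γ^t·E[r] = -1.050000, running G = -2.883333
t=2: π = [0.2083, 0.3218, 0.4699], E[r] = -1.5301, γ^t·E[r] = -0.749745, running G = -3.633079
t=3: π = [0.2058, 0.3239, 0.4703], E[r] = -1.5297, γ^t·E[r] = -0.524689, running G = -4.157768
t=4: π = [0.2059, 0.3235, 0.4706], E[r] = -1.5294, γ^t·E[r] = -0.367198, running G = -4.524966
t=5: π = [0.2059, 0.3235, 0.4706], E[r] = -1.5294, γ^t·E[r] = -0.257049, running G = -4.782015

G = -4.7820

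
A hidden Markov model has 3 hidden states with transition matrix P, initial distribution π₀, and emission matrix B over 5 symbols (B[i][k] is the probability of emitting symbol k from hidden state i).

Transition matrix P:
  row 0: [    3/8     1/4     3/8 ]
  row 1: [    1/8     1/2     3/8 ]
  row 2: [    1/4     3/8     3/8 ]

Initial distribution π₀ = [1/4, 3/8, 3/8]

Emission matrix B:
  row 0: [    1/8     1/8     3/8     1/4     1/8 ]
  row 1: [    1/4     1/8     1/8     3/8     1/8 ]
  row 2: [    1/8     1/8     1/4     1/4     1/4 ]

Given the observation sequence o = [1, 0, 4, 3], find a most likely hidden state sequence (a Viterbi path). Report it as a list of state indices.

t=0: δ = [3.125e-02, 4.688e-02, 4.688e-02]  (obs o_0=1)
t=1: δ = [1.465e-03, 5.859e-03, 2.197e-03]  ψ = [0, 1, 1]  (obs o_1=0)
t=2: δ = [9.155e-05, 3.662e-04, 5.493e-04]  ψ = [1, 1, 1]  (obs o_2=4)
t=3: δ = [3.433e-05, 7.725e-05, 5.150e-05]  ψ = [2, 2, 2]  (obs o_3=3)
backtrack: best end state = 1; path = [1, 1, 2, 1]

path = [1, 1, 2, 1]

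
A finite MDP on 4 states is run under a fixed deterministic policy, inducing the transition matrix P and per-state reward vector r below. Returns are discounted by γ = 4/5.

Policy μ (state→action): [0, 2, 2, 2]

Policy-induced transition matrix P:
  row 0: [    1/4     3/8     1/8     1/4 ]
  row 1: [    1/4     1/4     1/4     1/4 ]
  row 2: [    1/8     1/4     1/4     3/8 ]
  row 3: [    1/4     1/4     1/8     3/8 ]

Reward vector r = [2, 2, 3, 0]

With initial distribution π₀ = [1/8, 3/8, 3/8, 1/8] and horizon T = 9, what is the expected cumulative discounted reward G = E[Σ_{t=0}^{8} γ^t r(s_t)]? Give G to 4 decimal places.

G = 7.3375

t=0: π = [0.1250, 0.3750, 0.3750, 0.1250], E[r] = 2.1250, γ^t·E[r] = 2.125000, running G = 2.125000
t=1: π = [0.2031, 0.2656, 0.2188, 0.3125], E[r] = 1.5938, γ^t·E[r] = 1.275000, running G = 3.400000
t=2: π = [0.2227, 0.2754, 0.1855, 0.3164], E[r] = 1.5527, γ^t·E[r] = 0.993750, running G = 4.393750
t=3: π = [0.2268, 0.2778, 0.1826, 0.3127], E[r] = 1.5571, γ^t·E[r] = 0.797250, running G = 5.191000
t=4: π = [0.2272, 0.2784, 0.1826, 0.3119], E[r] = 1.5587, γ^t·E[r] = 0.638450, running G = 5.829450
t=5: π = [0.2272, 0.2784, 0.1826, 0.3118], E[r] = 1.5590, γ^t·E[r] = 0.510851, running G = 6.340301
t=6: π = [0.2272, 0.2784, 0.1826, 0.3118], E[r] = 1.5590, γ^t·E[r] = 0.408688, running G = 6.748989
t=7: π = [0.2272, 0.2784, 0.1826, 0.3118], E[r] = 1.5590, γ^t·E[r] = 0.326950, running G = 7.075939
t=8: π = [0.2272, 0.2784, 0.1826, 0.3118], E[r] = 1.5590, γ^t·E[r] = 0.261560, running G = 7.337500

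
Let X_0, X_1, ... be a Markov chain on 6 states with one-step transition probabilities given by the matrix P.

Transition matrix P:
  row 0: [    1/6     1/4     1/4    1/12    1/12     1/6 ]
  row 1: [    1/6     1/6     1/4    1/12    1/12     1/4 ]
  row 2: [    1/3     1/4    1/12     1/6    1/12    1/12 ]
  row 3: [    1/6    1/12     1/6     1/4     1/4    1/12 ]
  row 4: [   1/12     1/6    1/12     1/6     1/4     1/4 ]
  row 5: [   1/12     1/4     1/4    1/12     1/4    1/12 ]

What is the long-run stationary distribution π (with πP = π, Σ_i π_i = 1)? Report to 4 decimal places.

π = [0.1708, 0.1980, 0.1821, 0.1340, 0.1582, 0.1569]

Balance equations π_j = Σ_i π_i·P[i][j]:
  π_0 = 1/6·π_0 + 1/6·π_1 + 1/3·π_2 + 1/6·π_3 + 1/12·π_4 + 1/12·π_5
  π_1 = 1/4·π_0 + 1/6·π_1 + 1/4·π_2 + 1/12·π_3 + 1/6·π_4 + 1/4·π_5
  π_2 = 1/4·π_0 + 1/4·π_1 + 1/12·π_2 + 1/6·π_3 + 1/12·π_4 + 1/4·π_5
  π_3 = 1/12·π_0 + 1/12·π_1 + 1/6·π_2 + 1/4·π_3 + 1/6·π_4 + 1/12·π_5
  π_4 = 1/12·π_0 + 1/12·π_1 + 1/12·π_2 + 1/4·π_3 + 1/4·π_4 + 1/4·π_5
  normalize: π_0 + π_1 + π_2 + π_3 + π_4 + π_5 = 1
Solving the linear system gives exactly π = [9847/57666, 45667/230664, 6001/32952, 7729/57666, 12163/76888, 5171/32952].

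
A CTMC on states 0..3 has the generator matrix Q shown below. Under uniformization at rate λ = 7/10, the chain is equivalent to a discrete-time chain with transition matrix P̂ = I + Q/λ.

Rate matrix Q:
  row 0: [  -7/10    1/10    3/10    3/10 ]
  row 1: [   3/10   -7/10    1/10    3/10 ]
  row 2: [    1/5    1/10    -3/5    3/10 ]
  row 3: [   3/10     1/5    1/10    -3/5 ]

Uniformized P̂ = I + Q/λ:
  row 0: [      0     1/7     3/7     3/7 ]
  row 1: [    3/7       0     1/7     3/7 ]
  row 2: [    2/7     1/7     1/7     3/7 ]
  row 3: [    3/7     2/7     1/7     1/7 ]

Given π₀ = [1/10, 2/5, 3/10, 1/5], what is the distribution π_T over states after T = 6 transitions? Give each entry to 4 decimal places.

π = [0.2776, 0.1667, 0.2224, 0.3333]

t=0: π = [0.1000, 0.4000, 0.3000, 0.2000]
t=1: π = [0.3429, 0.1143, 0.1714, 0.3714]
t=2: π = [0.2571, 0.1796, 0.2408, 0.3224]
t=3: π = [0.2840, 0.1633, 0.2163, 0.3364]
t=4: π = [0.2760, 0.1676, 0.2240, 0.3324]
t=5: π = [0.2783, 0.1664, 0.2217, 0.3336]
t=6: π = [0.2776, 0.1667, 0.2224, 0.3333]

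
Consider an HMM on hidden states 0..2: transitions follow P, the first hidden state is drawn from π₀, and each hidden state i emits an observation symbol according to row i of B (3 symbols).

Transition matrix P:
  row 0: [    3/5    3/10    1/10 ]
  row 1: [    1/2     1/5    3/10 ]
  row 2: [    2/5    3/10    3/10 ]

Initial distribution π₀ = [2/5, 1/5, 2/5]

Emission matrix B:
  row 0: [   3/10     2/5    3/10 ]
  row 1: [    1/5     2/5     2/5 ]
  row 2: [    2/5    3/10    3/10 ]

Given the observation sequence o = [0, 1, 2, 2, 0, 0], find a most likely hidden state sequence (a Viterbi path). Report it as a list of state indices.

path = [0, 0, 0, 0, 0, 0]

t=0: δ = [1.200e-01, 4.000e-02, 1.600e-01]  (obs o_0=0)
t=1: δ = [2.880e-02, 1.920e-02, 1.440e-02]  ψ = [0, 2, 2]  (obs o_1=1)
t=2: δ = [5.184e-03, 3.456e-03, 1.728e-03]  ψ = [0, 0, 1]  (obs o_2=2)
t=3: δ = [9.331e-04, 6.221e-04, 3.110e-04]  ψ = [0, 0, 1]  (obs o_3=2)
t=4: δ = [1.680e-04, 5.599e-05, 7.465e-05]  ψ = [0, 0, 1]  (obs o_4=0)
t=5: δ = [3.023e-05, 1.008e-05, 8.958e-06]  ψ = [0, 0, 2]  (obs o_5=0)
backtrack: best end state = 0; path = [0, 0, 0, 0, 0, 0]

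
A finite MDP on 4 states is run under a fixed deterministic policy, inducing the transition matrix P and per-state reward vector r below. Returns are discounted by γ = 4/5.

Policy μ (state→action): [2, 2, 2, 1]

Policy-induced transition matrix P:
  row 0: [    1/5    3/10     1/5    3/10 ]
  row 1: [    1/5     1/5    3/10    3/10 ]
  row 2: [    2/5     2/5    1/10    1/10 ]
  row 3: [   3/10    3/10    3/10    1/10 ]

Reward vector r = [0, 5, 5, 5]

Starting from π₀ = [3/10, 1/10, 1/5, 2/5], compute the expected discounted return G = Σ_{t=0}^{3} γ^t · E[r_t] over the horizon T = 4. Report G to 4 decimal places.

G = 10.6117

t=0: π = [0.3000, 0.1000, 0.2000, 0.4000], E[r] = 3.5000, γ^t·E[r] = 3.500000, running G = 3.500000
t=1: π = [0.2800, 0.3100, 0.2300, 0.1800], E[r] = 3.6000, γ^t·E[r] = 2.880000, running G = 6.380000
t=2: π = [0.2640, 0.2920, 0.2260, 0.2180], E[r] = 3.6800, γ^t·E[r] = 2.355200, running G = 8.735200
t=3: π = [0.2670, 0.2934, 0.2284, 0.2112], E[r] = 3.6650, γ^t·E[r] = 1.876480, running G = 10.611680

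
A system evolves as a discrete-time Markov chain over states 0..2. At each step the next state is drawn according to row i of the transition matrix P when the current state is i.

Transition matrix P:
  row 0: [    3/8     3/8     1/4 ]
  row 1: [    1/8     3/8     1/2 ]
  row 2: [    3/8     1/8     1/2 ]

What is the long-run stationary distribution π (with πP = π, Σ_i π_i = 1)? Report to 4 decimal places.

Balance equations π_j = Σ_i π_i·P[i][j]:
  π_0 = 3/8·π_0 + 1/8·π_1 + 3/8·π_2
  π_1 = 3/8·π_0 + 3/8·π_1 + 1/8·π_2
  normalize: π_0 + π_1 + π_2 = 1
Solving the linear system gives exactly π = [4/13, 7/26, 11/26].

π = [0.3077, 0.2692, 0.4231]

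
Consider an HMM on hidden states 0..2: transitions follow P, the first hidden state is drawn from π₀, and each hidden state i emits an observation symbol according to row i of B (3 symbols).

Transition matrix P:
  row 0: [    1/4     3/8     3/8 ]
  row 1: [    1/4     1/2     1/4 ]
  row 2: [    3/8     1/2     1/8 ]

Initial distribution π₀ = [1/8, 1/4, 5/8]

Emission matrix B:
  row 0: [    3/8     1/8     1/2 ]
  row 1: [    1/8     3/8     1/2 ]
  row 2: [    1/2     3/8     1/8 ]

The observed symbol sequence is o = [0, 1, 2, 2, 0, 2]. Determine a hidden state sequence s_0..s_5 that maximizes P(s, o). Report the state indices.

path = [2, 1, 1, 1, 2, 1]

t=0: δ = [4.688e-02, 3.125e-02, 3.125e-01]  (obs o_0=0)
t=1: δ = [1.465e-02, 5.859e-02, 1.465e-02]  ψ = [2, 2, 2]  (obs o_1=1)
t=2: δ = [7.324e-03, 1.465e-02, 1.831e-03]  ψ = [1, 1, 1]  (obs o_2=2)
t=3: δ = [1.831e-03, 3.662e-03, 4.578e-04]  ψ = [1, 1, 1]  (obs o_3=2)
t=4: δ = [3.433e-04, 2.289e-04, 4.578e-04]  ψ = [1, 1, 1]  (obs o_4=0)
t=5: δ = [8.583e-05, 1.144e-04, 1.609e-05]  ψ = [2, 2, 0]  (obs o_5=2)
backtrack: best end state = 1; path = [2, 1, 1, 1, 2, 1]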